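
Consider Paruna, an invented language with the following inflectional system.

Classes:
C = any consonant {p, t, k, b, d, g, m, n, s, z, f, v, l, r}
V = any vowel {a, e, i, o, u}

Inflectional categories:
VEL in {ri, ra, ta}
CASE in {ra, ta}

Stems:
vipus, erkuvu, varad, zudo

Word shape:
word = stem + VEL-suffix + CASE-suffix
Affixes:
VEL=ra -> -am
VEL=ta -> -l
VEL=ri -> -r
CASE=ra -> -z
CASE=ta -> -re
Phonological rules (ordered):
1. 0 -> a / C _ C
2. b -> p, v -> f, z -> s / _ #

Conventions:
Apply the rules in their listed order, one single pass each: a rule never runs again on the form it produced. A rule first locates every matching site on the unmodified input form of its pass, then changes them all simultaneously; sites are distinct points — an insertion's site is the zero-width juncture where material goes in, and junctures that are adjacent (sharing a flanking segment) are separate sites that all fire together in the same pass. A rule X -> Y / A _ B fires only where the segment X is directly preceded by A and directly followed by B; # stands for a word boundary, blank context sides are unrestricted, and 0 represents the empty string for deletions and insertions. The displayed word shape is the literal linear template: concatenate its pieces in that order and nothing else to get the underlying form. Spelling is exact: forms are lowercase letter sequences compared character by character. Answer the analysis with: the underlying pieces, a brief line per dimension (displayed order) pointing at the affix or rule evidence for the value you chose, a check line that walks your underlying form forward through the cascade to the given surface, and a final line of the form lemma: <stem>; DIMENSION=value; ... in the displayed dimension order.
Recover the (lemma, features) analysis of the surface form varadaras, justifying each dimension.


underlying: varad-r-z
VEL=ri - signalled by the affix -r
CASE=ra - signalled by the affix -z
check: varadrz -> varadaraz -> varadaras
lemma: varad; VEL=ri; CASE=ra


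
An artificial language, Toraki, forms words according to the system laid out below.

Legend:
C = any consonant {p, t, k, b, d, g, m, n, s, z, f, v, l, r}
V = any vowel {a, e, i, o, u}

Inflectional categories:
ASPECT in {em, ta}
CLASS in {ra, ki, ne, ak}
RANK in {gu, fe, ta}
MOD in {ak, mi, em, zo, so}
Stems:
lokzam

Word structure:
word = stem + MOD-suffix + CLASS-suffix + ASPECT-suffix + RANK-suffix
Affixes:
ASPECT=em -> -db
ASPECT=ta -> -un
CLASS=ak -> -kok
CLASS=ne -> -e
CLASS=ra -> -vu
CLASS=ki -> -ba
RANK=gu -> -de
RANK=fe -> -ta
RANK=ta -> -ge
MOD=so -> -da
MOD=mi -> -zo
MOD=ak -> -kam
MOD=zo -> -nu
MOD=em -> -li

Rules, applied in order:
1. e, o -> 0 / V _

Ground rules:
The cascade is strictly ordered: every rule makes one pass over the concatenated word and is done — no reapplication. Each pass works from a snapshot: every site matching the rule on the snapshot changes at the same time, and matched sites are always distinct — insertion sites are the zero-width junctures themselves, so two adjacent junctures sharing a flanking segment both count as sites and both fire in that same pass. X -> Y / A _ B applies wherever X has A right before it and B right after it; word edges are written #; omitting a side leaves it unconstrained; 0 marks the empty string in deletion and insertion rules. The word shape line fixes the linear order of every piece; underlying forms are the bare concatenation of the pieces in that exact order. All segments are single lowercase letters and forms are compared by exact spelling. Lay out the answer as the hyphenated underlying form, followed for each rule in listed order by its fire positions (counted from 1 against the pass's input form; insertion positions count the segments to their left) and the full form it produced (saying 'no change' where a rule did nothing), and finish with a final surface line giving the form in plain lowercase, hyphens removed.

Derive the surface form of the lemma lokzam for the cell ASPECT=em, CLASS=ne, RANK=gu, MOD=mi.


underlying: lokzam-zo-e-db-de
1. e, o -> 0 / V _: fires at position(s) 9: lokzamzodbde
surface: lokzamzodbde


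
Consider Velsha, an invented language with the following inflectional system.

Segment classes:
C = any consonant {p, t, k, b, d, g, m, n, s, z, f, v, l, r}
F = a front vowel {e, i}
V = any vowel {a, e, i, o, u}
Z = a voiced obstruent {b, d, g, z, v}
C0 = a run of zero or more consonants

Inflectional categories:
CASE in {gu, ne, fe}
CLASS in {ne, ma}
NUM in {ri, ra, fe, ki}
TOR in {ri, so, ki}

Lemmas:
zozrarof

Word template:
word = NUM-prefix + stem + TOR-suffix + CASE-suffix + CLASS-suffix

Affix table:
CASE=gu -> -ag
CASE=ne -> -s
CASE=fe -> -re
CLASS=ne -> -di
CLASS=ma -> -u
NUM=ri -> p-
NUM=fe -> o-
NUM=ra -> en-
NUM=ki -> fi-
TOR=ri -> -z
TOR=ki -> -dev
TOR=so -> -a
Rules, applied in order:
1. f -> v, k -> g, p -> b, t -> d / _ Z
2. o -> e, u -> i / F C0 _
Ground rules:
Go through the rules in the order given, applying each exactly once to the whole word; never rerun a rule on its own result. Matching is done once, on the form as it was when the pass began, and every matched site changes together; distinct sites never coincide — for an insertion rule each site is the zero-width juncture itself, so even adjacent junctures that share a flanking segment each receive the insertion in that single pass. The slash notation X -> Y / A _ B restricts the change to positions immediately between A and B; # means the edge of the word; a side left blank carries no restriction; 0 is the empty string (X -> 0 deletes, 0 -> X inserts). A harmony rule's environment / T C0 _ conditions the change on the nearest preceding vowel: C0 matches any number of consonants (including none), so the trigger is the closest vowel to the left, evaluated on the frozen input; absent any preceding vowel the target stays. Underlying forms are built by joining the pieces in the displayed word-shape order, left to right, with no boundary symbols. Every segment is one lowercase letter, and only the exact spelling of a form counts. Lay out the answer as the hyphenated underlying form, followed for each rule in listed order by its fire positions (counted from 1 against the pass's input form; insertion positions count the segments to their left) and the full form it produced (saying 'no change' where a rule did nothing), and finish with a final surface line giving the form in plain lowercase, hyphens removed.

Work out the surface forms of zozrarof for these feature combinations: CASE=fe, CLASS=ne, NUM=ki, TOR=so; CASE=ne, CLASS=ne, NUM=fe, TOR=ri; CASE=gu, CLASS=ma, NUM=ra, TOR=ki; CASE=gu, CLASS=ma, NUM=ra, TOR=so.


cell CASE=fe, CLASS=ne, NUM=ki, TOR=so:
underlying: fi-zozrarof-a-re-di
1. f -> v, k -> g, p -> b, t -> d / _ Z: no change
2. o -> e, u -> i / F C0 _: fires at position(s) 4: fizezrarofaredi
surface: fizezrarofaredi

cell CASE=ne, CLASS=ne, NUM=fe, TOR=ri:
underlying: o-zozrarof-z-s-di
1. f -> v, k -> g, p -> b, t -> d / _ Z: fires at position(s) 9: ozozrarovzsdi
2. o -> e, u -> i / F C0 _: no change
surface: ozozrarovzsdi

cell CASE=gu, CLASS=ma, NUM=ra, TOR=ki:
underlying: en-zozrarof-dev-ag-u
1. f -> v, k -> g, p -> b, t -> d / _ Z: fires at position(s) 10: enzozrarovdevagu
2. o -> e, u -> i / F C0 _: fires at position(s) 4: enzezrarovdevagu
surface: enzezrarovdevagu

cell CASE=gu, CLASS=ma, NUM=ra, TOR=so:
underlying: en-zozrarof-a-ag-u
1. f -> v, k -> g, p -> b, t -> d / _ Z: no change
2. o -> e, u -> i / F C0 _: fires at position(s) 4: enzezrarofaagu
surface: enzezrarofaagu


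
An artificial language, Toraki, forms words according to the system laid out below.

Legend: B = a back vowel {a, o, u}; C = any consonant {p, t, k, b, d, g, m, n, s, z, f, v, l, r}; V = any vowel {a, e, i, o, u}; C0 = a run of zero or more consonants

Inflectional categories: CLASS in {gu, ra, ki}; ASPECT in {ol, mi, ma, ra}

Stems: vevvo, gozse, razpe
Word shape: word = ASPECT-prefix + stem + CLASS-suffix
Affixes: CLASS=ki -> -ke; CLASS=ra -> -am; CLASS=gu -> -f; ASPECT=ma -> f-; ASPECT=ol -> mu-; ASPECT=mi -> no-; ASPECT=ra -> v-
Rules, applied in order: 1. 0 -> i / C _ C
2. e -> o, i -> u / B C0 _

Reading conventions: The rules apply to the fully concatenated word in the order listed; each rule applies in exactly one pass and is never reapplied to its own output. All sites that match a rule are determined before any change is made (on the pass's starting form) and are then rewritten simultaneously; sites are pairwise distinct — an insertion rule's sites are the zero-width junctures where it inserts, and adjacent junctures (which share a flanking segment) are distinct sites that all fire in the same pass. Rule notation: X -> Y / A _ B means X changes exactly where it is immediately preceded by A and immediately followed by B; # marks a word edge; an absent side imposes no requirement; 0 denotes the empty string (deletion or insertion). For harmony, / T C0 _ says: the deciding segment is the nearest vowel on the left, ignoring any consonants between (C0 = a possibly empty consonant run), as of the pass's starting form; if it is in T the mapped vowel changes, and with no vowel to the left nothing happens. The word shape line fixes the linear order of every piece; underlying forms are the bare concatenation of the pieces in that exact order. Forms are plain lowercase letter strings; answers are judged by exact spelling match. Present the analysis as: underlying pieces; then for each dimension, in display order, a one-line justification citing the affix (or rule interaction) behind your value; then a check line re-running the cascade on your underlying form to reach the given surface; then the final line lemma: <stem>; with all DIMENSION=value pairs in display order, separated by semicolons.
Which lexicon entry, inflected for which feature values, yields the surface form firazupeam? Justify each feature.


underlying: f-razpe-am
CLASS=ra - signalled by the affix -am
ASPECT=ma - signalled by the affix f-
check: frazpeam -> firazipeam -> firazupeam
lemma: razpe; CLASS=ra; ASPECT=ma


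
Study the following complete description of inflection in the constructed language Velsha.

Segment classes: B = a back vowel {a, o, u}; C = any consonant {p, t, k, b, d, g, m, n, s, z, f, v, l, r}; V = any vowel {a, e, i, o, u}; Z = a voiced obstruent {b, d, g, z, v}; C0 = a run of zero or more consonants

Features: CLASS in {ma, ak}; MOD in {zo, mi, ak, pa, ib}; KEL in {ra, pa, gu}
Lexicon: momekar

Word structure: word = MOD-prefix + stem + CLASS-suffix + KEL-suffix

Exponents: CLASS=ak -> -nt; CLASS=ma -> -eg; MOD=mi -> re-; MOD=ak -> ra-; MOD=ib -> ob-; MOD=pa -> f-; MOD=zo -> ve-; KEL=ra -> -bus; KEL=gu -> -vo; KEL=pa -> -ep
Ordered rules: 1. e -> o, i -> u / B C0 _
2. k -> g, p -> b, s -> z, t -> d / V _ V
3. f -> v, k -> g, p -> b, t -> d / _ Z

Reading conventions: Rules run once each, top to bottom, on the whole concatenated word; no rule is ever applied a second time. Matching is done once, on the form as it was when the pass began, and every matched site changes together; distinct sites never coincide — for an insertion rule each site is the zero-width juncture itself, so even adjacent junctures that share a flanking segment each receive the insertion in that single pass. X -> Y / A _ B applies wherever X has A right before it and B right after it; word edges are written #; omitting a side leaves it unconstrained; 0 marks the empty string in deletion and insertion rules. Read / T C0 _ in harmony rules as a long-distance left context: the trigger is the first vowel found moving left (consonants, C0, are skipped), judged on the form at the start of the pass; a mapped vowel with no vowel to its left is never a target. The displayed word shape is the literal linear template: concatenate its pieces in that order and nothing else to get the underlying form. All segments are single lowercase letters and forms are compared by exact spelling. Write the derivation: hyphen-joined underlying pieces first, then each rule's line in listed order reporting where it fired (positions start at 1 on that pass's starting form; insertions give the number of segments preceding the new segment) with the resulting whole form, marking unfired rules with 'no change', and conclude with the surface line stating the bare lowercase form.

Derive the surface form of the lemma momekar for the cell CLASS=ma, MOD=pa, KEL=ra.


underlying: f-momekar-eg-bus
1. e -> o, i -> u / B C0 _: fires at position(s) 5, 9: fmomokarogbus
2. k -> g, p -> b, s -> z, t -> d / V _ V: fires at position(s) 6: fmomogarogbus
3. f -> v, k -> g, p -> b, t -> d / _ Z: no change
surface: fmomogarogbus


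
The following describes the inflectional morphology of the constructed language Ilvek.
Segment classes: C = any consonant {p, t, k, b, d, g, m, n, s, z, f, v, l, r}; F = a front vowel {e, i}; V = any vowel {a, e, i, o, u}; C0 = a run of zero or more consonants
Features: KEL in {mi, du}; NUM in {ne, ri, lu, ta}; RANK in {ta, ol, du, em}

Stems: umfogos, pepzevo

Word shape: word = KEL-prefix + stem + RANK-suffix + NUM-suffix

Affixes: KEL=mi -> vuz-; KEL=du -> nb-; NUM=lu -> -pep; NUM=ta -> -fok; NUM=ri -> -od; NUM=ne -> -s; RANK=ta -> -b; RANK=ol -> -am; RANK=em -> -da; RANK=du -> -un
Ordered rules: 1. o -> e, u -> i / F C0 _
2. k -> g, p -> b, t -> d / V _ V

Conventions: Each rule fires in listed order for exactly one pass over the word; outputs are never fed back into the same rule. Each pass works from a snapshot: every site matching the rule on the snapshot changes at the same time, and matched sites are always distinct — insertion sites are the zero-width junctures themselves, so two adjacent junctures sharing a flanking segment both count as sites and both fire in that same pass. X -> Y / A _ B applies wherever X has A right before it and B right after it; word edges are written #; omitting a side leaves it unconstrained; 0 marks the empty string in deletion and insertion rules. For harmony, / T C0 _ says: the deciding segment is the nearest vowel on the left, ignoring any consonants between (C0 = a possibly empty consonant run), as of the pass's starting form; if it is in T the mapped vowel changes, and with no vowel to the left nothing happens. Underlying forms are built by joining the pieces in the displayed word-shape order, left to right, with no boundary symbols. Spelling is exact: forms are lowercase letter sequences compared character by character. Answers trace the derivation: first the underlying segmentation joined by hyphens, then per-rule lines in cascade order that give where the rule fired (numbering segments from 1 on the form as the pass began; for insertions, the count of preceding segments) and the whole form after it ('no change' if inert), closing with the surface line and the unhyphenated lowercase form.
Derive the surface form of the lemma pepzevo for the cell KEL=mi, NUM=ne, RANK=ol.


underlying: vuz-pepzevo-am-s
1. o -> e, u -> i / F C0 _: fires at position(s) 10: vuzpepzeveams
2. k -> g, p -> b, t -> d / V _ V: no change
surface: vuzpepzeveams


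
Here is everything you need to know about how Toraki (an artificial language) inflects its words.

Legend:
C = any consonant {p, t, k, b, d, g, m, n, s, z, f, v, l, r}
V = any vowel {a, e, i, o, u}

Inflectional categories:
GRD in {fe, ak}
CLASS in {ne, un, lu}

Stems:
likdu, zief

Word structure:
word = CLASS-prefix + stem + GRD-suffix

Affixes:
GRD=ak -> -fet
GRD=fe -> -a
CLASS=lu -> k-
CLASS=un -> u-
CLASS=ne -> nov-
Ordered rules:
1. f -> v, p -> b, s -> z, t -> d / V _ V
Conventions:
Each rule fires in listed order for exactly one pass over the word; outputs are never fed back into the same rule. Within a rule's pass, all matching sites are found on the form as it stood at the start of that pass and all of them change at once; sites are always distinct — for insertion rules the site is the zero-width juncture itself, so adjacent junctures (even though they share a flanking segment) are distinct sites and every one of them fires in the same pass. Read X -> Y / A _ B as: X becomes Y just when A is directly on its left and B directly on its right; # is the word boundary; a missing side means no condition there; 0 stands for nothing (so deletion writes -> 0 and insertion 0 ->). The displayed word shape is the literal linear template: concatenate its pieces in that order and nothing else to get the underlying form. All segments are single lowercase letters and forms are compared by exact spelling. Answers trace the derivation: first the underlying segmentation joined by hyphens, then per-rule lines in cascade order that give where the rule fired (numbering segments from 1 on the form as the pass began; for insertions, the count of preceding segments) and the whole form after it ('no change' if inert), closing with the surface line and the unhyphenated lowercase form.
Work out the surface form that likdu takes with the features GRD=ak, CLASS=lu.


underlying: k-likdu-fet
1. f -> v, p -> b, s -> z, t -> d / V _ V: fires at position(s) 7: klikduvet
surface: klikduvet


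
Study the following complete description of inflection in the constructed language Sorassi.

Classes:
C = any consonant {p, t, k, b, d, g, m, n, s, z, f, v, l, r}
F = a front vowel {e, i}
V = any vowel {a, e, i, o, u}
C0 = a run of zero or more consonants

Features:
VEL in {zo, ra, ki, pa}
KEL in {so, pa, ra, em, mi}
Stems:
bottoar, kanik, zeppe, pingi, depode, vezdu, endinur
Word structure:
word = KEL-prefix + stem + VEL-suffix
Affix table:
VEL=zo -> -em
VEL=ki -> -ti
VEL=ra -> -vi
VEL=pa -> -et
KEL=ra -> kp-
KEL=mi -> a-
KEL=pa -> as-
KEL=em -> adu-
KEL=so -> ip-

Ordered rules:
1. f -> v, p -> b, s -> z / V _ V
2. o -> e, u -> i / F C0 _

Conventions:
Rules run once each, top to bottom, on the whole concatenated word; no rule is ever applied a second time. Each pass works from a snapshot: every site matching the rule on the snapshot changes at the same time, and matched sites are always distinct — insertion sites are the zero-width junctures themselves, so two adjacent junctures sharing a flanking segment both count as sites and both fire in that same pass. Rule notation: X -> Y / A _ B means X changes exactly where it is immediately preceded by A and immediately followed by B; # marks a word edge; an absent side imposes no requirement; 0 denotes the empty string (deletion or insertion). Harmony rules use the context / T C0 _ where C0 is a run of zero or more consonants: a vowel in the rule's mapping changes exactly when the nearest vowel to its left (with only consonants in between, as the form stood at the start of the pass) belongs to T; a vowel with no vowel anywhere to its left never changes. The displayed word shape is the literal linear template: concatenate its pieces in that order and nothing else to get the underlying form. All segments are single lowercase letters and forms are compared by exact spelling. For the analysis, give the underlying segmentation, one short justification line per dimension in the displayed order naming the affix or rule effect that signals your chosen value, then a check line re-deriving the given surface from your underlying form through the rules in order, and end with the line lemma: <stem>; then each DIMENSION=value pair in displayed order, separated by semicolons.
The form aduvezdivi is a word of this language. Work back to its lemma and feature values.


underlying: adu-vezdu-vi
VEL=ra - signalled by the affix -vi
KEL=em - signalled by the affix adu-
check: aduvezduvi -> aduvezduvi -> aduvezdivi
lemma: vezdu; VEL=ra; KEL=em


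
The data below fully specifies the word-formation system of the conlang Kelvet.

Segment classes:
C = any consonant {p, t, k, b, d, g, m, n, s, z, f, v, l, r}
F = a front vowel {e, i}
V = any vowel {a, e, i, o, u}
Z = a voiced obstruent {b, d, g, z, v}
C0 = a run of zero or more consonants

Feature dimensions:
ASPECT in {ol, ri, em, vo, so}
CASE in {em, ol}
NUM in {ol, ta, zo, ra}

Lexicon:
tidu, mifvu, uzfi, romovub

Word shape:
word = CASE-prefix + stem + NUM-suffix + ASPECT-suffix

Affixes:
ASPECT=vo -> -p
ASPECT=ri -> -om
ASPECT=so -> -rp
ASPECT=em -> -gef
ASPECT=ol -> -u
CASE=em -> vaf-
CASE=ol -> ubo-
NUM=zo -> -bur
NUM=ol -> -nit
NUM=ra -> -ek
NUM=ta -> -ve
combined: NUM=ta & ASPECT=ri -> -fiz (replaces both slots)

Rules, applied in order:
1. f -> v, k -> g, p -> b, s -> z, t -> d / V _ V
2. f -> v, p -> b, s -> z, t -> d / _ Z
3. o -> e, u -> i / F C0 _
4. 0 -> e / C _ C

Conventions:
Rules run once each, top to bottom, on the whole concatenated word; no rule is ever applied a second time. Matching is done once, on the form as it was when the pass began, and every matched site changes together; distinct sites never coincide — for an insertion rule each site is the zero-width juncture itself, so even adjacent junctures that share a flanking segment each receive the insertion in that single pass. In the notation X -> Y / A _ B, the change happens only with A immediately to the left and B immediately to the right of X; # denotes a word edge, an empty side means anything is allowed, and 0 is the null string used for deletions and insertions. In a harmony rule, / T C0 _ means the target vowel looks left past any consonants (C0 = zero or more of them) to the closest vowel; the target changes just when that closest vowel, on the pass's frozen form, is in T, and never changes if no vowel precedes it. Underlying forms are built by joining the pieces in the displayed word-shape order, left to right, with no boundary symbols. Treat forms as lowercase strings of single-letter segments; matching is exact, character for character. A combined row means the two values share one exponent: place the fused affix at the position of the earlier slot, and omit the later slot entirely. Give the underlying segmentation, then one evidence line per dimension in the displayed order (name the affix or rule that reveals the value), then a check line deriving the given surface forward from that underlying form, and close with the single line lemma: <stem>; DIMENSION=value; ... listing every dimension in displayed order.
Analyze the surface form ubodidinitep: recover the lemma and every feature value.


underlying: ubo-tidu-nit-p
ASPECT=vo - signalled by the affix -p
CASE=ol - signalled by the affix ubo-
NUM=ol - signalled by the affix -nit
check: ubotidunitp -> ubodidunitp -> ubodidunitp -> ubodidinitp -> ubodidinitep
lemma: tidu; ASPECT=vo; CASE=ol; NUM=ol


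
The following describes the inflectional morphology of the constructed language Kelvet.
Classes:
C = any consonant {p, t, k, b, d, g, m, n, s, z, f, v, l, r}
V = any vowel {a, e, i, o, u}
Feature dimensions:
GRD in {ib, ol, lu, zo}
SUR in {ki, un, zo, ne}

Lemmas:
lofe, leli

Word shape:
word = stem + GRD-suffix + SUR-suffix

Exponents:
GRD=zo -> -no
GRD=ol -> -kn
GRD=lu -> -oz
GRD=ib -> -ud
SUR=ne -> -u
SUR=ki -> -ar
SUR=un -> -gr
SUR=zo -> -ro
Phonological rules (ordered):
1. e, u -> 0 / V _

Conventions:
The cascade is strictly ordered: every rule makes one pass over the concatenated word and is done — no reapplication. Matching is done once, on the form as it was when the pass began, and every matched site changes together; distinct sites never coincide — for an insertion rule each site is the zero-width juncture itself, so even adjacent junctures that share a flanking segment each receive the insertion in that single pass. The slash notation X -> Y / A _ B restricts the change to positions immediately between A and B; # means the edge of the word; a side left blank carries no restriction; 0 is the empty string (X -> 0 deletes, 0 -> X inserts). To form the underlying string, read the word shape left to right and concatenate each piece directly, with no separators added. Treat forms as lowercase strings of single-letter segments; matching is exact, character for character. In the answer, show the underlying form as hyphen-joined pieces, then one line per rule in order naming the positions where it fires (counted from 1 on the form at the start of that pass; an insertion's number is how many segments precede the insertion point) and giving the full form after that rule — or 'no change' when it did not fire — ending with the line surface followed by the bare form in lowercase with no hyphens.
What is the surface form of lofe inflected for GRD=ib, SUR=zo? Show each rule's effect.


underlying: lofe-ud-ro
1. e, u -> 0 / V _: fires at position(s) 5: lofedro
surface: lofedro


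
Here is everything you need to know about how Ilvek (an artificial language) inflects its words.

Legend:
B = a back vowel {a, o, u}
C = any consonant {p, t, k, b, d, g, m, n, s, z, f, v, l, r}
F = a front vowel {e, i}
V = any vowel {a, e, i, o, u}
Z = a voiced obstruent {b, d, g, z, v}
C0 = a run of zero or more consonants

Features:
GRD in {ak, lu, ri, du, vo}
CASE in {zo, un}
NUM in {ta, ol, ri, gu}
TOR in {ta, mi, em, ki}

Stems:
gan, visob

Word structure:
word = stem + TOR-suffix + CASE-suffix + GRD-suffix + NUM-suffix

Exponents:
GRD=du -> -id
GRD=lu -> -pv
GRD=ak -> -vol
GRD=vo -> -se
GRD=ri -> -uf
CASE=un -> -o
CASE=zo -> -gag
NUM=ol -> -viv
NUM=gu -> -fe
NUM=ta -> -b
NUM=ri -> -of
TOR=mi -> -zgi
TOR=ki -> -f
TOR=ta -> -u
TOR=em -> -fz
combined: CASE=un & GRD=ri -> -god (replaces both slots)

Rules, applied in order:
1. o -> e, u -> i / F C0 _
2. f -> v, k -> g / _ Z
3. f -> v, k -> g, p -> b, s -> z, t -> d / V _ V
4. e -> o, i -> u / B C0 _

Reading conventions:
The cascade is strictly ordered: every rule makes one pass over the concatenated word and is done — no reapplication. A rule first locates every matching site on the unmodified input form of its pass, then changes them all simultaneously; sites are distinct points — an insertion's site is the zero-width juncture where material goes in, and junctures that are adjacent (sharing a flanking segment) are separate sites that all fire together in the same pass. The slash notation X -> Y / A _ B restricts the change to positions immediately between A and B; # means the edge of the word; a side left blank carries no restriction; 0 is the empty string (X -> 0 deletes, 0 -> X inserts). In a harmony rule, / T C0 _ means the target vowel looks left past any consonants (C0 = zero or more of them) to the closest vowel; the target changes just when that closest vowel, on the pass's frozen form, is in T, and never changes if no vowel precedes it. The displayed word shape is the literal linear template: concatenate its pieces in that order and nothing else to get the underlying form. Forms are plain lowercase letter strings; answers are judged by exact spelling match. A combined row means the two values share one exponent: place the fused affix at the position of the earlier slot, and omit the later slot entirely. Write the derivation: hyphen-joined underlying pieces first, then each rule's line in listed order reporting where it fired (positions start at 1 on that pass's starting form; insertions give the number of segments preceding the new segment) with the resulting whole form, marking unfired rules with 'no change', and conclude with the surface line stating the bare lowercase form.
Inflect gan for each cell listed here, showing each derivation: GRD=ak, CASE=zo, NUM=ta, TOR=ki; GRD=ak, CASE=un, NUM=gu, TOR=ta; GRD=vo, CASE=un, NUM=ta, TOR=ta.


cell GRD=ak, CASE=zo, NUM=ta, TOR=ki:
underlying: gan-f-gag-vol-b
1. o -> e, u -> i / F C0 _: no change
2. f -> v, k -> g / _ Z: fires at position(s) 4: ganvgagvolb
3. f -> v, k -> g, p -> b, s -> z, t -> d / V _ V: no change
4. e -> o, i -> u / B C0 _: no change
surface: ganvgagvolb

cell GRD=ak, CASE=un, NUM=gu, TOR=ta:
underlying: gan-u-o-vol-fe
1. o -> e, u -> i / F C0 _: no change
2. f -> v, k -> g / _ Z: no change
3. f -> v, k -> g, p -> b, s -> z, t -> d / V _ V: no change
4. e -> o, i -> u / B C0 _: fires at position(s) 10: ganuovolfo
surface: ganuovolfo

cell GRD=vo, CASE=un, NUM=ta, TOR=ta:
underlying: gan-u-o-se-b
1. o -> e, u -> i / F C0 _: no change
2. f -> v, k -> g / _ Z: no change
3. f -> v, k -> g, p -> b, s -> z, t -> d / V _ V: fires at position(s) 6: ganuozeb
4. e -> o, i -> u / B C0 _: fires at position(s) 7: ganuozob
surface: ganuozob


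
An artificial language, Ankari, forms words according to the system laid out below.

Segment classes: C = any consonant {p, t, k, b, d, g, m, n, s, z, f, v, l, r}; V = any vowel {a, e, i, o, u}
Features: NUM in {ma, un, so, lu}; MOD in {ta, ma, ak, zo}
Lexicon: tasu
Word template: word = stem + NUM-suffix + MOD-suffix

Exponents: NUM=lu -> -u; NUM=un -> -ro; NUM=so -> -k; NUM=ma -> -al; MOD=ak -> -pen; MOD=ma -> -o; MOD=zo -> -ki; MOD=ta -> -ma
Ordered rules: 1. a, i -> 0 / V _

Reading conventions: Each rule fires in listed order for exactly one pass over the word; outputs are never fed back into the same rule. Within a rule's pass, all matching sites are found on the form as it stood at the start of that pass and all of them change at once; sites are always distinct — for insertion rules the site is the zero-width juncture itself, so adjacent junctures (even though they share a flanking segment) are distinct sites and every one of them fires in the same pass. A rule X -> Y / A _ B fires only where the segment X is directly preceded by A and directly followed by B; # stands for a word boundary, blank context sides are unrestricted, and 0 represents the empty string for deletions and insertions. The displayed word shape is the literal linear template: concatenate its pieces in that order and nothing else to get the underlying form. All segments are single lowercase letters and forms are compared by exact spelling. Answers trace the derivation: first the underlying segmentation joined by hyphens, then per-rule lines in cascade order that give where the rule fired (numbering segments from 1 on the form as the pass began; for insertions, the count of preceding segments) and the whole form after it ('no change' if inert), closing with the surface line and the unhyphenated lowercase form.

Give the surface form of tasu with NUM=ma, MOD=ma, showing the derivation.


underlying: tasu-al-o
1. a, i -> 0 / V _: fires at position(s) 5: tasulo
surface: tasulo


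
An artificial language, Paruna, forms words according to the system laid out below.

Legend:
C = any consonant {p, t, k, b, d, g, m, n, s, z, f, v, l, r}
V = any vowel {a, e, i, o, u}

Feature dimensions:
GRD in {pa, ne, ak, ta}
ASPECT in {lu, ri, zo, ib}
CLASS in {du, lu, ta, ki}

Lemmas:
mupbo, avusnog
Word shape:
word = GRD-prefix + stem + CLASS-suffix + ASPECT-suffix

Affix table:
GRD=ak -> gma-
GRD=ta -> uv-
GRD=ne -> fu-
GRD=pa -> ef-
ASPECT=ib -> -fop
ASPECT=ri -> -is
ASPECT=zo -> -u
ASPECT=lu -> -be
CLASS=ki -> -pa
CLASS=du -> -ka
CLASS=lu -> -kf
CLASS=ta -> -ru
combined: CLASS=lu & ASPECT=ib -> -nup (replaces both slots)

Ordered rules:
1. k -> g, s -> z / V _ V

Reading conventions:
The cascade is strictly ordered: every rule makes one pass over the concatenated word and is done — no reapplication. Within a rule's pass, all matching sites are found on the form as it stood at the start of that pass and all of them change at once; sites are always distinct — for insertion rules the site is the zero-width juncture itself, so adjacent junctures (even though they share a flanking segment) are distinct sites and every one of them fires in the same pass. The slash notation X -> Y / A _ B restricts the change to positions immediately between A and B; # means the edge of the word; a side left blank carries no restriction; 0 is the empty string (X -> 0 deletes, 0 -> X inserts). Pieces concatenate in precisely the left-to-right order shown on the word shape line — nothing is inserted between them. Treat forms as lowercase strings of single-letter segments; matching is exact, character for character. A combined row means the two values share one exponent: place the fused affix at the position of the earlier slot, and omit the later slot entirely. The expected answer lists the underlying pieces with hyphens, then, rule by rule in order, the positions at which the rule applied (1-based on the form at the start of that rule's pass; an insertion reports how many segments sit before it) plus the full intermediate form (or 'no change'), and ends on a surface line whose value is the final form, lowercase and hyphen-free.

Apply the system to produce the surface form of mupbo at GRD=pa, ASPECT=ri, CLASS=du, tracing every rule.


underlying: ef-mupbo-ka-is
1. k -> g, s -> z / V _ V: fires at position(s) 8: efmupbogais
surface: efmupbogais


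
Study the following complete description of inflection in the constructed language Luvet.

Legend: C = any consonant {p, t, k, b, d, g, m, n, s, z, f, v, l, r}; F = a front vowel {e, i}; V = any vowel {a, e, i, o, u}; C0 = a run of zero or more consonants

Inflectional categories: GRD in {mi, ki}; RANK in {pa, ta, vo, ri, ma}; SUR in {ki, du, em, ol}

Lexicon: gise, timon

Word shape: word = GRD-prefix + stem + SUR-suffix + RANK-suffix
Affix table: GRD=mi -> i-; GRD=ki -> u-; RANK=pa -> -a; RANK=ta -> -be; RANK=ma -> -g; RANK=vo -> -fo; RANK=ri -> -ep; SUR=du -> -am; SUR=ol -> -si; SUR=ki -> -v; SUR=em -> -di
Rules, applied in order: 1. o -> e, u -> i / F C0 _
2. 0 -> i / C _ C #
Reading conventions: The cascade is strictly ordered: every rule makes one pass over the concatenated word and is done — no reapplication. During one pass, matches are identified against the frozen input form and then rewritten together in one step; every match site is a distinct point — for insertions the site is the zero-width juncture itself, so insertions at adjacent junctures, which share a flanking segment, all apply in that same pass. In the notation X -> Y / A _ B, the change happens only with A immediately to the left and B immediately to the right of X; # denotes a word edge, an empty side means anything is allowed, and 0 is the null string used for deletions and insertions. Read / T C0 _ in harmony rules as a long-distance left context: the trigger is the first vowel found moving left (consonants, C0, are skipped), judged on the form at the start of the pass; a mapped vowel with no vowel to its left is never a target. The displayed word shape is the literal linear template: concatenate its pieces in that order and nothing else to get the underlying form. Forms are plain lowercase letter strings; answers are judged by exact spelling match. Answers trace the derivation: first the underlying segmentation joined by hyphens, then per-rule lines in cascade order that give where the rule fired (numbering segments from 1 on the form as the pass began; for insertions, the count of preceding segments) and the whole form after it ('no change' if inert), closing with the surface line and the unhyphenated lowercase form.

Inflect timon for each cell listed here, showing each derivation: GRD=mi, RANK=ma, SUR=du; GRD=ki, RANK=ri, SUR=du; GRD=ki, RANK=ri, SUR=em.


cell GRD=mi, RANK=ma, SUR=du:
underlying: i-timon-am-g
1. o -> e, u -> i / F C0 _: fires at position(s) 5: itimenamg
2. 0 -> i / C _ C #: inserts after position(s) 8: itimenamig
surface: itimenamig

cell GRD=ki, RANK=ri, SUR=du:
underlying: u-timon-am-ep
1. o -> e, u -> i / F C0 _: fires at position(s) 5: utimenamep
2. 0 -> i / C _ C #: no change
surface: utimenamep

cell GRD=ki, RANK=ri, SUR=em:
underlying: u-timon-di-ep
1. o -> e, u -> i / F C0 _: fires at position(s) 5: utimendiep
2. 0 -> i / C _ C #: no change
surface: utimendiep


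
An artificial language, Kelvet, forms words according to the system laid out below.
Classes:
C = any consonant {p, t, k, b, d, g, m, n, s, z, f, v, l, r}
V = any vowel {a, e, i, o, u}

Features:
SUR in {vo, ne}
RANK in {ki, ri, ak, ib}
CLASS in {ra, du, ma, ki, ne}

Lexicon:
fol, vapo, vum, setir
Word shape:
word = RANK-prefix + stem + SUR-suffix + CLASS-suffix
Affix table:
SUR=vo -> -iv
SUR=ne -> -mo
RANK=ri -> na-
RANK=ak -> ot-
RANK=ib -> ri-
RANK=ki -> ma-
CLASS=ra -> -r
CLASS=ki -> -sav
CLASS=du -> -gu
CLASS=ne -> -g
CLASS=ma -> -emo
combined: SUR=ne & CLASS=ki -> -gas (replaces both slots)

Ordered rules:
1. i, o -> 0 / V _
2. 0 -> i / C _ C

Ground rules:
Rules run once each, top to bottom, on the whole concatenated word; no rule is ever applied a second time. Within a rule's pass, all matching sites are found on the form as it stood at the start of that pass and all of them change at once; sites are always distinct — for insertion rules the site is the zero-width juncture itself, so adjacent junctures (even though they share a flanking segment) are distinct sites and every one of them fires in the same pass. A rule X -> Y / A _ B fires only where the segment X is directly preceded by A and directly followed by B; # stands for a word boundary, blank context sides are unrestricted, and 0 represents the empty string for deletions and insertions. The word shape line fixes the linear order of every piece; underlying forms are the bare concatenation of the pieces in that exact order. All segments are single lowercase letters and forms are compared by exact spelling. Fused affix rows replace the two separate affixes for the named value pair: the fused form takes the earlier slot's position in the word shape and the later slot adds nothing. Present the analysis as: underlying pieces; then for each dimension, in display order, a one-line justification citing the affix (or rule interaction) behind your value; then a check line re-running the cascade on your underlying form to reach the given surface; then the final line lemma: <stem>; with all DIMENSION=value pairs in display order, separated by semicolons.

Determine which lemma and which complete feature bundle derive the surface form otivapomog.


underlying: ot-vapo-mo-g
SUR=ne - signalled by the affix -mo
RANK=ak - signalled by the affix ot-
CLASS=ne - signalled by the affix -g
check: otvapomog -> otvapomog -> otivapomog
lemma: vapo; SUR=ne; RANK=ak; CLASS=ne


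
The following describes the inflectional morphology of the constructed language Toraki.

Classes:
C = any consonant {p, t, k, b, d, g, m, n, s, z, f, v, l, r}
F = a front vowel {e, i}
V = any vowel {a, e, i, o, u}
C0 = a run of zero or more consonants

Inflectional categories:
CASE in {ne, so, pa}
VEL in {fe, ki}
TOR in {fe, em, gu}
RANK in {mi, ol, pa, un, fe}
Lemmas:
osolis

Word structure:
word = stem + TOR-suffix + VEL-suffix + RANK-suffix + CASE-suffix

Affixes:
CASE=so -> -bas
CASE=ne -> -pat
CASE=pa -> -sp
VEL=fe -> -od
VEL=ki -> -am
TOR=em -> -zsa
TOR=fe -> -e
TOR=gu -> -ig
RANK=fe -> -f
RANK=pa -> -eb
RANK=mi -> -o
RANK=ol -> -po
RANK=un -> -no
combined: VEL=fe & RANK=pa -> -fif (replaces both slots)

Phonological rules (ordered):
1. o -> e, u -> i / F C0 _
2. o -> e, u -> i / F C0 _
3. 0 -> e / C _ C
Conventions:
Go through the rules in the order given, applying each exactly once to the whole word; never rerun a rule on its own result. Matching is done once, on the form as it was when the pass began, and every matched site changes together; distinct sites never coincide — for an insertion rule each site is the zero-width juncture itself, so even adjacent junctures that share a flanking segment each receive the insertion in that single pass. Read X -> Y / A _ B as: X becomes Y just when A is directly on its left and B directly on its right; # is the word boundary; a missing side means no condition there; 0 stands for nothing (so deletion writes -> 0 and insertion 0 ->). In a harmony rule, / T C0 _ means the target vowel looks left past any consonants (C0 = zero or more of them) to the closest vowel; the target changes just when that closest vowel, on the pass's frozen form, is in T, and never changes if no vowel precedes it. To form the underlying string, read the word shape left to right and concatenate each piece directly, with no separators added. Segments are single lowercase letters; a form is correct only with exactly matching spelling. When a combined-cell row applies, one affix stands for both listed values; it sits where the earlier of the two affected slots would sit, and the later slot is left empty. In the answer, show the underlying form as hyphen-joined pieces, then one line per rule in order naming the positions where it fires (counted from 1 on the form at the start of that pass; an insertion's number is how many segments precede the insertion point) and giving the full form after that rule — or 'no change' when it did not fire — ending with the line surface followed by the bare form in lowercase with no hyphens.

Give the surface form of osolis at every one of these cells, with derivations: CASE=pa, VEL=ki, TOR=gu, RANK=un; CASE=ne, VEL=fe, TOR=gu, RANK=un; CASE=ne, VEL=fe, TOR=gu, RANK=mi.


cell CASE=pa, VEL=ki, TOR=gu, RANK=un:
underlying: osolis-ig-am-no-sp
1. o -> e, u -> i / F C0 _: no change
2. o -> e, u -> i / F C0 _: no change
3. 0 -> e / C _ C: inserts after position(s) 10, 13: osolisigamenosep
surface: osolisigamenosep

cell CASE=ne, VEL=fe, TOR=gu, RANK=un:
underlying: osolis-ig-od-no-pat
1. o -> e, u -> i / F C0 _: fires at position(s) 9: osolisigednopat
2. o -> e, u -> i / F C0 _: fires at position(s) 12: osolisigednepat
3. 0 -> e / C _ C: inserts after position(s) 10: osolisigedenepat
surface: osolisigedenepat

cell CASE=ne, VEL=fe, TOR=gu, RANK=mi:
underlying: osolis-ig-od-o-pat
1. o -> e, u -> i / F C0 _: fires at position(s) 9: osolisigedopat
2. o -> e, u -> i / F C0 _: fires at position(s) 11: osolisigedepat
3. 0 -> e / C _ C: no change
surface: osolisigedepat
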